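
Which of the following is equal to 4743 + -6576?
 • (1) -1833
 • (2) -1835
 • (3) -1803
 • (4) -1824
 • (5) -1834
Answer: 1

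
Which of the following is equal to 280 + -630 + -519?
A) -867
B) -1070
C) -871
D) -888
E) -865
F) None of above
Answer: F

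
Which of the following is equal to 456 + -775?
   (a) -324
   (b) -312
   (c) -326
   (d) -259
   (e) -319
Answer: e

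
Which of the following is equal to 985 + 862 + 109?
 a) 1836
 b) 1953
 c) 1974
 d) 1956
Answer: d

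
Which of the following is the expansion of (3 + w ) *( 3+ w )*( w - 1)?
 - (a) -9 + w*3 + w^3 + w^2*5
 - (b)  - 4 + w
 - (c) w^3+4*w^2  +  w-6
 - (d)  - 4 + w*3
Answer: a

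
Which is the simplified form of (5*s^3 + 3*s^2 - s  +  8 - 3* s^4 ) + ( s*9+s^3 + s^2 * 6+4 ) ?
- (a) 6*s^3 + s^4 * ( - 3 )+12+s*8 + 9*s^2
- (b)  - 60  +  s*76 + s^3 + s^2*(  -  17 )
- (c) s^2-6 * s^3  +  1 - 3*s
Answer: a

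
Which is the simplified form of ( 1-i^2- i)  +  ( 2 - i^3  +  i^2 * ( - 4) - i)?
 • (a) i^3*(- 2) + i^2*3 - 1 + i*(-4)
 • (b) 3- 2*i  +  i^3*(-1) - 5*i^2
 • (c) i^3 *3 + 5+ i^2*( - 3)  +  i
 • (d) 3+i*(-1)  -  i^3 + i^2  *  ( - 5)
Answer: b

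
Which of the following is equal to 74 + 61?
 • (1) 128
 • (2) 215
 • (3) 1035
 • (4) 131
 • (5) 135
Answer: 5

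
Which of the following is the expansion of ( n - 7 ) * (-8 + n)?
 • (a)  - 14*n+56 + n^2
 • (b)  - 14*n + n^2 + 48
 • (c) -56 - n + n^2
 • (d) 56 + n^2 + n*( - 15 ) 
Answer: d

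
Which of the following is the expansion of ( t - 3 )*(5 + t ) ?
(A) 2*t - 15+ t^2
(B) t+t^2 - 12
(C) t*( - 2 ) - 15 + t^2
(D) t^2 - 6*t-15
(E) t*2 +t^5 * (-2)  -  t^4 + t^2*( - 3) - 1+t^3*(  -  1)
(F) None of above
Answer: A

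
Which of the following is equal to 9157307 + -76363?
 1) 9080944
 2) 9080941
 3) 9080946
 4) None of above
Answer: 1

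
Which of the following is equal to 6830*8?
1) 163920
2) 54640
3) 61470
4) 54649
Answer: 2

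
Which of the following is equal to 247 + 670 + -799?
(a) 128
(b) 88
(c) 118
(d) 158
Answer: c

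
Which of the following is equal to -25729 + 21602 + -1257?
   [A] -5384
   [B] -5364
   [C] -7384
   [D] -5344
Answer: A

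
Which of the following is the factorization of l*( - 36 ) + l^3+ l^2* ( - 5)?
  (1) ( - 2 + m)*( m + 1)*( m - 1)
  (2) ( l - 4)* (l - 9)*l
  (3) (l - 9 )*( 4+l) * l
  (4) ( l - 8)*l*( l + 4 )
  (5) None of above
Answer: 3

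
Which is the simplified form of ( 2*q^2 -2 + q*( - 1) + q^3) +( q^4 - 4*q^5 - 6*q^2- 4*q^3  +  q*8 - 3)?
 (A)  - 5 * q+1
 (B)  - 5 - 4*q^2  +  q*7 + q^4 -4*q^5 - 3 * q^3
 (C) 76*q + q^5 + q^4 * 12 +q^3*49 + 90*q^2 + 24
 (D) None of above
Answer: B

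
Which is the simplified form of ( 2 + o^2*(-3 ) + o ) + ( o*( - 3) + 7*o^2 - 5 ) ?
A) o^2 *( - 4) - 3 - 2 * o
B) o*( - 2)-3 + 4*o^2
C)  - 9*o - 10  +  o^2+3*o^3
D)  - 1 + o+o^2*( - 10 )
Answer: B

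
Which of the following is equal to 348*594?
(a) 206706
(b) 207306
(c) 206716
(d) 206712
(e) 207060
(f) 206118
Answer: d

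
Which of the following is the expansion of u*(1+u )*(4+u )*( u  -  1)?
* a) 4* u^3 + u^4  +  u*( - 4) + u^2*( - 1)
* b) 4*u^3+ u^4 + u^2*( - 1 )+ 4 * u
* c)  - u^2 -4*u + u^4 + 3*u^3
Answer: a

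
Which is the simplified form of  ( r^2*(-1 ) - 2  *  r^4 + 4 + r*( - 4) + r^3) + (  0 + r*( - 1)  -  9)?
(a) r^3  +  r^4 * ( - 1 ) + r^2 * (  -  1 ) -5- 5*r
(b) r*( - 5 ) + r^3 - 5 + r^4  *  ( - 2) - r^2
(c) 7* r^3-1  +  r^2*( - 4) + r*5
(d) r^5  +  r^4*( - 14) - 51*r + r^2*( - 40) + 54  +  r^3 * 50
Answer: b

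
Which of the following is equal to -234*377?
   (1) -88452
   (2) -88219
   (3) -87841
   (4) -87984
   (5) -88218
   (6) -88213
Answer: 5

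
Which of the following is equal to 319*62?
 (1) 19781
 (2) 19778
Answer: 2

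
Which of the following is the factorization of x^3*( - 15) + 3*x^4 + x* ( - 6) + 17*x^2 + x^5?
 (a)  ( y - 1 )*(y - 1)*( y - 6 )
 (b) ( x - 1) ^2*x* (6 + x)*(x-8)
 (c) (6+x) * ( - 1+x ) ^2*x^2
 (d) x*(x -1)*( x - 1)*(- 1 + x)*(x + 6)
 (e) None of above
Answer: d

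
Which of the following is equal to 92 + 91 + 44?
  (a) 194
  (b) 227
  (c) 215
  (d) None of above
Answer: b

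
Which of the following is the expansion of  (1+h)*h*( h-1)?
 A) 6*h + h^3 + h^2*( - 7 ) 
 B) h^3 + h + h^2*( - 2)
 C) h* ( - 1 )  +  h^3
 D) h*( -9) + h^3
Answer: C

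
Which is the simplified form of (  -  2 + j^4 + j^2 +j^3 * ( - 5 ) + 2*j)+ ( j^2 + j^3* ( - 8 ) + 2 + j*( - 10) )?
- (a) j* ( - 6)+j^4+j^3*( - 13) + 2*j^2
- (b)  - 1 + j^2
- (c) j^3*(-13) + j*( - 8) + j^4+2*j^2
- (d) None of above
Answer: c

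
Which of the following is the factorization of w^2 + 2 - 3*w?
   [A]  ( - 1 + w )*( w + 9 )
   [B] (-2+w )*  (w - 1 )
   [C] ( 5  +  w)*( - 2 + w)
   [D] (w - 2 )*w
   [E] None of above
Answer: B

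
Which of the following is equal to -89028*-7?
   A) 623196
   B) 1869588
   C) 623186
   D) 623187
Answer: A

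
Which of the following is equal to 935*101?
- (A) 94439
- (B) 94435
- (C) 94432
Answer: B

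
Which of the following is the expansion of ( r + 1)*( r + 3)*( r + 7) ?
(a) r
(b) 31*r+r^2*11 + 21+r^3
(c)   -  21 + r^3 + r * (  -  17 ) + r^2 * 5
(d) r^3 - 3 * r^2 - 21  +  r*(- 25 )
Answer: b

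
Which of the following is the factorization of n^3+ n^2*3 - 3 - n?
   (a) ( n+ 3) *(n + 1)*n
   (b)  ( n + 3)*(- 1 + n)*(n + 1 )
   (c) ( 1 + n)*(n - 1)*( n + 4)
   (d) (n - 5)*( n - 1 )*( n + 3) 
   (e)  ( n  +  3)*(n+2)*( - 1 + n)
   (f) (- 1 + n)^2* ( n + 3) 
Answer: b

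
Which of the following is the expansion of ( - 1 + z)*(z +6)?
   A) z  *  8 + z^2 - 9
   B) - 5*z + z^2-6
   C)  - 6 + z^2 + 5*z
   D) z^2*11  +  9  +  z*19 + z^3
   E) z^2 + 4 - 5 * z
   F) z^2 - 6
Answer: C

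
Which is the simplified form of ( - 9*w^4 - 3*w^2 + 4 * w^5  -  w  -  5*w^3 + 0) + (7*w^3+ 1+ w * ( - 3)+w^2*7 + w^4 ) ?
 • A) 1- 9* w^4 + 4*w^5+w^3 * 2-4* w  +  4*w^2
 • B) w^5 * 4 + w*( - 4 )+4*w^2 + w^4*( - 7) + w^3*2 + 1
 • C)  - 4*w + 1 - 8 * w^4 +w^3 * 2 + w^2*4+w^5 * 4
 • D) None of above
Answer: C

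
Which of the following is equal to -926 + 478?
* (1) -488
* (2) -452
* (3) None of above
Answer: 3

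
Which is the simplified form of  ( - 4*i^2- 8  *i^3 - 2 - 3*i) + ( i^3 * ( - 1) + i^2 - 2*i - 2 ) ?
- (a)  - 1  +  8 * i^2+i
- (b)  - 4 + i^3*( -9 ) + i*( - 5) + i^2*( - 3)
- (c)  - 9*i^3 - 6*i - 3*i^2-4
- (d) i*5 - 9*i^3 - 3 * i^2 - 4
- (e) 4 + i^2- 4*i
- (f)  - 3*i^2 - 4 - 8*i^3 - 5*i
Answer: b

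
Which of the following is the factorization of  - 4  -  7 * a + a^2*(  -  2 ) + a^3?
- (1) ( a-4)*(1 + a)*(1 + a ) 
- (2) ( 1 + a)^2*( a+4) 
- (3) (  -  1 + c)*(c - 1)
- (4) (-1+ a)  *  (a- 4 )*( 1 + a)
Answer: 1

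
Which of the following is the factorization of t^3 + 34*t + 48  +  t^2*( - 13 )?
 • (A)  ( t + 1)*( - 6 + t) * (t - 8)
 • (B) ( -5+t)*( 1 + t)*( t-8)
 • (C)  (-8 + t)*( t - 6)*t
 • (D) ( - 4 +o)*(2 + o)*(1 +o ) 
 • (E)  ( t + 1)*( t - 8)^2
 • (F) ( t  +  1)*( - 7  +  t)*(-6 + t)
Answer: A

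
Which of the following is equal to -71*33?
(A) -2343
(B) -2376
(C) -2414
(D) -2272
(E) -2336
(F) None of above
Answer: A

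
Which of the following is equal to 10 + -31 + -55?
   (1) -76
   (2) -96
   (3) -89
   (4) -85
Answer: 1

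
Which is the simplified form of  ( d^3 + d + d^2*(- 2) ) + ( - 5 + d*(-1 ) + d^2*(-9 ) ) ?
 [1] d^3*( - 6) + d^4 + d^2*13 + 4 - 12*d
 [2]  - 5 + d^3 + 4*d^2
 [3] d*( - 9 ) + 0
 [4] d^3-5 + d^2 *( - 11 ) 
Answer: 4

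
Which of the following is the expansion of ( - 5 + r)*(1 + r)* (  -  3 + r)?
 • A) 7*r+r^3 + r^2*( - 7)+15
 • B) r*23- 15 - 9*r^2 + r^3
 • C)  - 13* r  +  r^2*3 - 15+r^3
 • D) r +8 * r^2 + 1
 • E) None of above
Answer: A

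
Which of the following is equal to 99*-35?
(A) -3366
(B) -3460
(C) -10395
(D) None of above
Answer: D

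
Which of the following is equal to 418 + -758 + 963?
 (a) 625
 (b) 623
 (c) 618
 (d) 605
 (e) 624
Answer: b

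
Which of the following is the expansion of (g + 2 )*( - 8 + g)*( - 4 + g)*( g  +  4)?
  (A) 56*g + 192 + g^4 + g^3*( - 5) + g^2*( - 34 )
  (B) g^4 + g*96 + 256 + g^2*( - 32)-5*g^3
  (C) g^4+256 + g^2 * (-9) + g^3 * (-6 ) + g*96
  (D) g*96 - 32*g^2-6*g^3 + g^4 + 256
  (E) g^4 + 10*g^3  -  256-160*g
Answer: D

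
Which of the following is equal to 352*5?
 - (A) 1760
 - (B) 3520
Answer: A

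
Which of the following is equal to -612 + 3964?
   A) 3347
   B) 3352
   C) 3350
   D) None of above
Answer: B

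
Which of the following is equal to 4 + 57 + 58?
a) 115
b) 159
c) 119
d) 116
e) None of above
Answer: c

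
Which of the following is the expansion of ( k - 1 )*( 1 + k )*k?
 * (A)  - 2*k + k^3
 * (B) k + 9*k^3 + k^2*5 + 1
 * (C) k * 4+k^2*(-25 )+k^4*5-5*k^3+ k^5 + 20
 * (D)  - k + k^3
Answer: D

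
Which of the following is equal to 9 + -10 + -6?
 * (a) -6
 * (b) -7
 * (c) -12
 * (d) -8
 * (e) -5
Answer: b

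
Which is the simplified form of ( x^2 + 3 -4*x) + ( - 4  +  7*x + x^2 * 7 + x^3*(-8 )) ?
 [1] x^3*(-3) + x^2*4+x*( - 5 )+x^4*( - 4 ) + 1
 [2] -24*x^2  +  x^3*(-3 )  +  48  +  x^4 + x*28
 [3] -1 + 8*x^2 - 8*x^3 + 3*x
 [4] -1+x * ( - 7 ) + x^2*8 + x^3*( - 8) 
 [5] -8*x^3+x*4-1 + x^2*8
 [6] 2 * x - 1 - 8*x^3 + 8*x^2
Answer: 3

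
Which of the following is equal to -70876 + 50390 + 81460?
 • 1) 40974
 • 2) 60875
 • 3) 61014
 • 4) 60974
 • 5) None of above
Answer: 4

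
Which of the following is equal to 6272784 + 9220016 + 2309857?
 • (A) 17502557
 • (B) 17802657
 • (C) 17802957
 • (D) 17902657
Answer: B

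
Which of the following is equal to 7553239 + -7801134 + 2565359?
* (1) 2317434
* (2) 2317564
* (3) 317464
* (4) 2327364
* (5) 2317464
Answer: 5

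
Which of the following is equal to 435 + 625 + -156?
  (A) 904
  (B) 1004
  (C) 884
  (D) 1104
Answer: A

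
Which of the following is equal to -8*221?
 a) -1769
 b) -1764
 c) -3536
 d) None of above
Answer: d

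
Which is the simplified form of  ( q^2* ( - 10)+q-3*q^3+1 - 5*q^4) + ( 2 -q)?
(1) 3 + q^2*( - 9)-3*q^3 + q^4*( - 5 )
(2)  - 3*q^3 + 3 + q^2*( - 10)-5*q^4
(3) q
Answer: 2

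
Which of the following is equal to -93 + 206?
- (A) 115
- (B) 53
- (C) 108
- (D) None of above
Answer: D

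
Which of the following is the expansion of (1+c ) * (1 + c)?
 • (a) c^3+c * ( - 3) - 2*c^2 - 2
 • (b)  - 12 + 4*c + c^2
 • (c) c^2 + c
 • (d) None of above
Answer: d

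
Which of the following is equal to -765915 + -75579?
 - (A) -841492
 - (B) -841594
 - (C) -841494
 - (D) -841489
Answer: C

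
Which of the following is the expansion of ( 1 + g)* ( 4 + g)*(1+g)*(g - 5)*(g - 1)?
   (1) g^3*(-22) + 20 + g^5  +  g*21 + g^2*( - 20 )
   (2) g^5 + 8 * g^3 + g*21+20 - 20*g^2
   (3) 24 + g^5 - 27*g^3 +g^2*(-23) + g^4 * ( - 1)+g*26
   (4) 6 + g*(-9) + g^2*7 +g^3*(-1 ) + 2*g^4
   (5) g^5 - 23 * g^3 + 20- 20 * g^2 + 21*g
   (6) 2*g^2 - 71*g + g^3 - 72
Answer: 1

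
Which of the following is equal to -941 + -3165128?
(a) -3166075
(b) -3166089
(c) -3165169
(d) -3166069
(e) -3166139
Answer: d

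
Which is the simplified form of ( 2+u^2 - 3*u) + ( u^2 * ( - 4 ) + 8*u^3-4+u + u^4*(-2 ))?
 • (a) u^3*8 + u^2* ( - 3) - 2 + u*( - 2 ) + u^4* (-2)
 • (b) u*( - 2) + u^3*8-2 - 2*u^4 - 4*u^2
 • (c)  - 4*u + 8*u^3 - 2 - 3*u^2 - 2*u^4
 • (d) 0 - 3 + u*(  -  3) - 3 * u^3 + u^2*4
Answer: a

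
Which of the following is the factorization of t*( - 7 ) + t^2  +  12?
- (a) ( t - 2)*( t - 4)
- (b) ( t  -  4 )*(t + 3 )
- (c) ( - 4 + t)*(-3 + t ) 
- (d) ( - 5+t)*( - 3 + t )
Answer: c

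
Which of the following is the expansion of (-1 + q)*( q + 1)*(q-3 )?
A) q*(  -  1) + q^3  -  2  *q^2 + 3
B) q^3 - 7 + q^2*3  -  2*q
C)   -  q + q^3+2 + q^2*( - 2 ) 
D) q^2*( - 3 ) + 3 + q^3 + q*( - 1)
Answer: D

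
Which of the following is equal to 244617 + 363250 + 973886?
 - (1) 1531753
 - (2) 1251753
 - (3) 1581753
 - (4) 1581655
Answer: 3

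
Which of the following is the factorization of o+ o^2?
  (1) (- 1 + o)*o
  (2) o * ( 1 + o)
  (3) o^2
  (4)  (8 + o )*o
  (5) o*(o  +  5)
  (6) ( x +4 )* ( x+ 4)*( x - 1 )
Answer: 2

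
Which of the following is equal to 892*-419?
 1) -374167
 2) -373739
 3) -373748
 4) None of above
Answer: 3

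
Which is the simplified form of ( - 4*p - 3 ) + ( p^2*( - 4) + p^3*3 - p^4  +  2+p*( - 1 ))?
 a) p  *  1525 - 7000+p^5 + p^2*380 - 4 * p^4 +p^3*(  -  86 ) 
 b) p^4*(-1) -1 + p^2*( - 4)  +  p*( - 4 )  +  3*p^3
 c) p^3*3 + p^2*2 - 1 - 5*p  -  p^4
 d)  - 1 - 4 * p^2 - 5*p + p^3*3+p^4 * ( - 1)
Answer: d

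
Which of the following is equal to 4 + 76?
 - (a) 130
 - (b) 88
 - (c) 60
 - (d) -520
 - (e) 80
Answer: e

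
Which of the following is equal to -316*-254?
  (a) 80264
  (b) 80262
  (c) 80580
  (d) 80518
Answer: a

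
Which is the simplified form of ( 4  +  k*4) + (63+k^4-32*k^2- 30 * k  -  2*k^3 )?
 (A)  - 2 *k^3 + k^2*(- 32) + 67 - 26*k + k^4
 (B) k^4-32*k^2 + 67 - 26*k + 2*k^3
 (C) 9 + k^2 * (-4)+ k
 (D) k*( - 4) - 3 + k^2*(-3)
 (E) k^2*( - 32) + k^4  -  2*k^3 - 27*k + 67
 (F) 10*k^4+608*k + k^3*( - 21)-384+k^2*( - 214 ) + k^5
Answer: A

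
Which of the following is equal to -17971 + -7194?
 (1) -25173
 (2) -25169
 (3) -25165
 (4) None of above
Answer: 3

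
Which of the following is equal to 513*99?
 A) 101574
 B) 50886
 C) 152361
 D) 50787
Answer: D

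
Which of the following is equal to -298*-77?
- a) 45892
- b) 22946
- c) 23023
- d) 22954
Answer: b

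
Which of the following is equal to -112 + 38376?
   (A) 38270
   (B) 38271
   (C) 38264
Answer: C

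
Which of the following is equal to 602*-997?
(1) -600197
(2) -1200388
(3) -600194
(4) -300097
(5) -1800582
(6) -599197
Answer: 3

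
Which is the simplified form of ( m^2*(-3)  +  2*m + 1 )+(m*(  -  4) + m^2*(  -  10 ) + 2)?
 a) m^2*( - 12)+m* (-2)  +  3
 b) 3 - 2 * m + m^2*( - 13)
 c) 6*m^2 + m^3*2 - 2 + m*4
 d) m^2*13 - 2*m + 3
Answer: b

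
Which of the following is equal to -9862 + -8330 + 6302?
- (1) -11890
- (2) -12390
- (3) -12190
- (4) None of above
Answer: 1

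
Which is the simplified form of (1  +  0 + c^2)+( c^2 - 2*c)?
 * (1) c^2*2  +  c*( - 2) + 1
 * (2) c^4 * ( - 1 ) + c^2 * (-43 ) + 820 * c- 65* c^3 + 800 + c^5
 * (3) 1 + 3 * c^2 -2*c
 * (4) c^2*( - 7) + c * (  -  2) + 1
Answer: 1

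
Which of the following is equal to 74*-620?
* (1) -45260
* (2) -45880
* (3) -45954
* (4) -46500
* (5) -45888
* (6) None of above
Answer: 2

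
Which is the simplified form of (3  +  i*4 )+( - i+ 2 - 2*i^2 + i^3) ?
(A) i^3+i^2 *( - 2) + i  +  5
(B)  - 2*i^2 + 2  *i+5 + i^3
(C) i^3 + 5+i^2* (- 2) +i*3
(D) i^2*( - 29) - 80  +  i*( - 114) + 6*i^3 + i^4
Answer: C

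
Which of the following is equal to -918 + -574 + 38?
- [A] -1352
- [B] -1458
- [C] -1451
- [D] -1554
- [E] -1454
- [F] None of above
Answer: E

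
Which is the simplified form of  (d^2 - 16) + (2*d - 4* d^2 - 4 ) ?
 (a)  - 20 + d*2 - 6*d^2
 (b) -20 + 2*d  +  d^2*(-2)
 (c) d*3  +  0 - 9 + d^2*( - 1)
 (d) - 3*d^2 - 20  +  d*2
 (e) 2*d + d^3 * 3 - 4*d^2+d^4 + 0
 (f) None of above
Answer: d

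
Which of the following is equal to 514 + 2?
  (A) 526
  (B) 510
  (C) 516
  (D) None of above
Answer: C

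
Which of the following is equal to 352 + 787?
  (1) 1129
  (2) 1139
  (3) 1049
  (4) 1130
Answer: 2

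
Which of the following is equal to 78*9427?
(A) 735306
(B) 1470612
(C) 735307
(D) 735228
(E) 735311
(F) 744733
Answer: A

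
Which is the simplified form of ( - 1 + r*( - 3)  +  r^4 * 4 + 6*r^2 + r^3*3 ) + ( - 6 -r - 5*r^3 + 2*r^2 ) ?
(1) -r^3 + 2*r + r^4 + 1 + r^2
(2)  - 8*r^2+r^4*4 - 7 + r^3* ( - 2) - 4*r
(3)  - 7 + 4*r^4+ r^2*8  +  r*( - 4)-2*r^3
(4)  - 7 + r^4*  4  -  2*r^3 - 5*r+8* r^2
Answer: 3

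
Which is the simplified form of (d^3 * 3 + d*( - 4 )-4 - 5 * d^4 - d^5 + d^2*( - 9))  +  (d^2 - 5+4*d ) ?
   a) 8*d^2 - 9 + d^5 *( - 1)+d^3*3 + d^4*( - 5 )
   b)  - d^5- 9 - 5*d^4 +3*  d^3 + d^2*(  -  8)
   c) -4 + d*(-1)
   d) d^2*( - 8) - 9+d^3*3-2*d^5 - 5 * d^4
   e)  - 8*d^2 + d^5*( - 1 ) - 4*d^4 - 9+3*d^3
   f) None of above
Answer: b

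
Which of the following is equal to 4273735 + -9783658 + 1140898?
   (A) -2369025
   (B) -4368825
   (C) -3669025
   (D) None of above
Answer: D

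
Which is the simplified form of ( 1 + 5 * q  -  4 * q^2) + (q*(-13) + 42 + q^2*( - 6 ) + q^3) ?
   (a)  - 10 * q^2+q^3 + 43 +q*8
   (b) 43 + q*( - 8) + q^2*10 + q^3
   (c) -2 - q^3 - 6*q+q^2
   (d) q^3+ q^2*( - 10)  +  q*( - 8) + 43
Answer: d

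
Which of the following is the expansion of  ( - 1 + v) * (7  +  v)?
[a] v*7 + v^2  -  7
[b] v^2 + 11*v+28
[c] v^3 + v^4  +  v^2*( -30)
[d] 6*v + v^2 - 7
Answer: d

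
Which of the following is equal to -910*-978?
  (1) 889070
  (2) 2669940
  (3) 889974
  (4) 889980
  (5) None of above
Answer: 4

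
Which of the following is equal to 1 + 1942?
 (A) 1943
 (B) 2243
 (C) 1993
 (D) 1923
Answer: A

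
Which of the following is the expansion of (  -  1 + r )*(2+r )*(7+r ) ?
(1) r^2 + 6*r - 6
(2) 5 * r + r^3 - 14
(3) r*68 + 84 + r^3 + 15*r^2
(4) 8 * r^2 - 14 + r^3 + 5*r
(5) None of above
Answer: 4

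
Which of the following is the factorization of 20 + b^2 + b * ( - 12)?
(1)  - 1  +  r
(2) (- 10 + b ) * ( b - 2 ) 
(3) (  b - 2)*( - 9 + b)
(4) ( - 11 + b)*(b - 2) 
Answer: 2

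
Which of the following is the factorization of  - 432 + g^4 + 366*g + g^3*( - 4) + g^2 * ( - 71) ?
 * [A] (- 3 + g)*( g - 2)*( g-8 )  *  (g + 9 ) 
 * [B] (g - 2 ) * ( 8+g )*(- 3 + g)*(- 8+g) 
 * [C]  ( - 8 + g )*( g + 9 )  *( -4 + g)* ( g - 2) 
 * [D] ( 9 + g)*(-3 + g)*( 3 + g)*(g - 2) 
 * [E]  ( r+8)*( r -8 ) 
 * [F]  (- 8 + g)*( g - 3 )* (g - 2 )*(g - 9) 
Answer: A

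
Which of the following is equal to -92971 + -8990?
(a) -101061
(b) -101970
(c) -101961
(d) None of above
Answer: c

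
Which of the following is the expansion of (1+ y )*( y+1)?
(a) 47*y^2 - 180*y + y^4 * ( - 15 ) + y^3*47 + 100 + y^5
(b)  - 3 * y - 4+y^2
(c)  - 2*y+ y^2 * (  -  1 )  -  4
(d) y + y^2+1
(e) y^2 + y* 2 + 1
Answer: e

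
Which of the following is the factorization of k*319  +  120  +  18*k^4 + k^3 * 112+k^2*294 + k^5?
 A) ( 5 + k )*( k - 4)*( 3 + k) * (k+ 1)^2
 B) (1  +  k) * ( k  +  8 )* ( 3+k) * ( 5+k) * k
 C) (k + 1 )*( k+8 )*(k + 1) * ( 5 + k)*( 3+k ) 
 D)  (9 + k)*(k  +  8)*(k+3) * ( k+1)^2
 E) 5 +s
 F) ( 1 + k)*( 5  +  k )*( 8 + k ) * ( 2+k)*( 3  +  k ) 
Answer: C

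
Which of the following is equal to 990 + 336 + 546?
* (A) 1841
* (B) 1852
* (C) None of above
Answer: C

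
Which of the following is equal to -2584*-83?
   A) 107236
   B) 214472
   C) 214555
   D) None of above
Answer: B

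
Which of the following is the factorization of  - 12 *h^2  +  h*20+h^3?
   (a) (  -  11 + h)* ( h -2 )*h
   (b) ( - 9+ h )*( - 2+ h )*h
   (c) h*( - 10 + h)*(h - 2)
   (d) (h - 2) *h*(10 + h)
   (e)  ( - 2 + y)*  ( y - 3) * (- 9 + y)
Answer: c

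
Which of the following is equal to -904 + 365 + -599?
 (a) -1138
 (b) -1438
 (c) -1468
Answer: a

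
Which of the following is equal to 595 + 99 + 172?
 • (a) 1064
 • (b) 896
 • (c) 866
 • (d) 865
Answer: c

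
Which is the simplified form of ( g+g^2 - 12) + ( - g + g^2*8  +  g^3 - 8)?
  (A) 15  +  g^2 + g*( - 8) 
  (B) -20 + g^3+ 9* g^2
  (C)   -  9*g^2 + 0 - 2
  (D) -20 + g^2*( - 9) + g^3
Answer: B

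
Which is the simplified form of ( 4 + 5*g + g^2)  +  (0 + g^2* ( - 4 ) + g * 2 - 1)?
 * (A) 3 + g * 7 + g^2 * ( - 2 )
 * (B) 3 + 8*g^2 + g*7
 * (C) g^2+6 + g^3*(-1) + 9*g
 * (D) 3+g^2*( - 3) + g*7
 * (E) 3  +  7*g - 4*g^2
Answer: D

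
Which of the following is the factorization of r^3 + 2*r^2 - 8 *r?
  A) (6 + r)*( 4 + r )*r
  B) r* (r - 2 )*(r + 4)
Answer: B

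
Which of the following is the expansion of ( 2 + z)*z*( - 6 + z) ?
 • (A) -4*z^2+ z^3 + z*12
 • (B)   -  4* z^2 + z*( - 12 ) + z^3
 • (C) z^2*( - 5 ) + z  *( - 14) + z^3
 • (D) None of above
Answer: B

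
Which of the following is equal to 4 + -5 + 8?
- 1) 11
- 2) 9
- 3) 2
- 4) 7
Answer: 4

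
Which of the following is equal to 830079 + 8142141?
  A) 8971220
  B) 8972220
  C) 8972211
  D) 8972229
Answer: B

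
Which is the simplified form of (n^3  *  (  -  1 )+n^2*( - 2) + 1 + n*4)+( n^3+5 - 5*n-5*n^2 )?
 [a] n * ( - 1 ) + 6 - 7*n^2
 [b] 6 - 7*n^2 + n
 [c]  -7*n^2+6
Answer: a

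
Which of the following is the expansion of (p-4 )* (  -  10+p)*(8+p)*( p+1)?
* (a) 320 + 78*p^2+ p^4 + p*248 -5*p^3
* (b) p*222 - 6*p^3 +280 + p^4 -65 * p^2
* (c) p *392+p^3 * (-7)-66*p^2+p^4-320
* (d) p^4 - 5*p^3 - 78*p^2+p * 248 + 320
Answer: d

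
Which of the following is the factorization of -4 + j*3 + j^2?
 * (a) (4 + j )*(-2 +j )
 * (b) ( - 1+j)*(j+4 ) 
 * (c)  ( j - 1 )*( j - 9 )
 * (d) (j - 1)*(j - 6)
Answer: b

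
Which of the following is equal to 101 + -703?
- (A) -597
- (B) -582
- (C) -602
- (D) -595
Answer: C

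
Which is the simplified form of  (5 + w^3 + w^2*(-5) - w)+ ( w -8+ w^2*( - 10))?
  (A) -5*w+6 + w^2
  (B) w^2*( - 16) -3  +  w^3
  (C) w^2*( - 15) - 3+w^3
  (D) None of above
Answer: C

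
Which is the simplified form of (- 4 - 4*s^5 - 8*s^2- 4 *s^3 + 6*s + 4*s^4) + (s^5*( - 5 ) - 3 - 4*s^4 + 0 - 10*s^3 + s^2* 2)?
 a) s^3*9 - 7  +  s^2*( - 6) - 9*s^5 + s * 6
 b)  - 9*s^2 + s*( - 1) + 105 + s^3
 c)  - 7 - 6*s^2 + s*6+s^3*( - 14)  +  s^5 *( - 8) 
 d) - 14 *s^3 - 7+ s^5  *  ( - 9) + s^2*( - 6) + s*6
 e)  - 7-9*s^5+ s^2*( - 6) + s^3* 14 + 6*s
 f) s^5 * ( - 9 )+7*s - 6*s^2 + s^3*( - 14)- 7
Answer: d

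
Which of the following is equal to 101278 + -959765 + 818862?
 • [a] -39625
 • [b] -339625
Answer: a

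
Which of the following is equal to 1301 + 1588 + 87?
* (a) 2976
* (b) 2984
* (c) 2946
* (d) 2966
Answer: a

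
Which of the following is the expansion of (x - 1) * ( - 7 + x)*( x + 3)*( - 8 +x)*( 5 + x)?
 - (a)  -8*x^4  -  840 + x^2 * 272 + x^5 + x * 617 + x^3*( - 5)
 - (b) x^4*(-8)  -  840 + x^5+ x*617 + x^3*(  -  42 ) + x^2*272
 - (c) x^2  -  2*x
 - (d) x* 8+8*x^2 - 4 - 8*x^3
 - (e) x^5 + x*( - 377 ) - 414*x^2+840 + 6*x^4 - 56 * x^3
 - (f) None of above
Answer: b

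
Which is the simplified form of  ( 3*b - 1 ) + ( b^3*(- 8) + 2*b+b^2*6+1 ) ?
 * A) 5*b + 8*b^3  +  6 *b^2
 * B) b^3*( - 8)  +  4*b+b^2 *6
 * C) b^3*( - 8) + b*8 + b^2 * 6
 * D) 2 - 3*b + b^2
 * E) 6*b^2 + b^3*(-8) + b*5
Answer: E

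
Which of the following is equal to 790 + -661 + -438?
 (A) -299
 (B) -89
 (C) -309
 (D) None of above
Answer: C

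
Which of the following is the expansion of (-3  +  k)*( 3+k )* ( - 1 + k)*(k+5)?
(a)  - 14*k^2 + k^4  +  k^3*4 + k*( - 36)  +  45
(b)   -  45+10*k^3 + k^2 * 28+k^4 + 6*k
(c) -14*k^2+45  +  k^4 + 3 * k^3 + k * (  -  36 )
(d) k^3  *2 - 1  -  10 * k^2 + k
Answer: a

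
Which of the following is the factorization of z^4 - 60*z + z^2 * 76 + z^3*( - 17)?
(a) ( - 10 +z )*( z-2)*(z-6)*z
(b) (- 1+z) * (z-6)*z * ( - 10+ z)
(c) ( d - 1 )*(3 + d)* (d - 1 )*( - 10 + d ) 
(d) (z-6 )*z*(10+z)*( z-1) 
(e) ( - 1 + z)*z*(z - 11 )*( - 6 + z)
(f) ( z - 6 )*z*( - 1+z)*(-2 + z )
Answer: b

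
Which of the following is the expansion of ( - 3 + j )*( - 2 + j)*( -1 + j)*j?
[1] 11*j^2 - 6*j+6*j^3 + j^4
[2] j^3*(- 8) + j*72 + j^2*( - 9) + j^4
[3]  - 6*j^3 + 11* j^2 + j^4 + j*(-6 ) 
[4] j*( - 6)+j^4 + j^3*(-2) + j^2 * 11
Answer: 3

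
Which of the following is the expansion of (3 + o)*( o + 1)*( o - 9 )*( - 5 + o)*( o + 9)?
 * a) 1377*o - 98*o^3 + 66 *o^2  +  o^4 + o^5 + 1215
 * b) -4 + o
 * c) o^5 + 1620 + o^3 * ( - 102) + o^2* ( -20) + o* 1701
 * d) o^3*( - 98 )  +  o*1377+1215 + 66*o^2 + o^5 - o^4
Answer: d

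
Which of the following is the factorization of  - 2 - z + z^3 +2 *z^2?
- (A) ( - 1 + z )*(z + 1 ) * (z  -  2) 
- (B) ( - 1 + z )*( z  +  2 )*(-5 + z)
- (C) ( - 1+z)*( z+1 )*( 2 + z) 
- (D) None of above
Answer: C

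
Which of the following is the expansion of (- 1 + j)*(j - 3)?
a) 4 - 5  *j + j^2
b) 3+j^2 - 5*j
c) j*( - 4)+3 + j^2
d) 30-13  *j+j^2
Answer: c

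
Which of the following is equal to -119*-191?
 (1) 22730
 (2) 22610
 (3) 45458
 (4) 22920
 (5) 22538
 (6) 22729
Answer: 6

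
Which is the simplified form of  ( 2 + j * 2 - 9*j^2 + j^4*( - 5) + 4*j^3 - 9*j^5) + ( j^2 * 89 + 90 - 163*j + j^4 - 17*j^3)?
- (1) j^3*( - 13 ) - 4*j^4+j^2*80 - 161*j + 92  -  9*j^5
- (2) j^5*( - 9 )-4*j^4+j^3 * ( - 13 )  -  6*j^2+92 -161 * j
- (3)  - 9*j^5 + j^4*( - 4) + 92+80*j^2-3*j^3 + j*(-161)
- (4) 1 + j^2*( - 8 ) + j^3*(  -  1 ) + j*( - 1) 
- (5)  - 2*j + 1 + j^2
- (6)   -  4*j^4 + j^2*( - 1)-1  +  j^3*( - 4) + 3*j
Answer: 1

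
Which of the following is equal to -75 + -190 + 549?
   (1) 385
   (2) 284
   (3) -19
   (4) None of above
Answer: 2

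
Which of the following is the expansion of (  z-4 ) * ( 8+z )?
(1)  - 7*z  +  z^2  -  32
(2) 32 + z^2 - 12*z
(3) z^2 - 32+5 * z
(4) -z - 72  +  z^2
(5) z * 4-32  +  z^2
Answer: 5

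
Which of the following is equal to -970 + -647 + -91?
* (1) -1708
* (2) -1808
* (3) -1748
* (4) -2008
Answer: 1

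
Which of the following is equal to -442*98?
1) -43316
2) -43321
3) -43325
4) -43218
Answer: 1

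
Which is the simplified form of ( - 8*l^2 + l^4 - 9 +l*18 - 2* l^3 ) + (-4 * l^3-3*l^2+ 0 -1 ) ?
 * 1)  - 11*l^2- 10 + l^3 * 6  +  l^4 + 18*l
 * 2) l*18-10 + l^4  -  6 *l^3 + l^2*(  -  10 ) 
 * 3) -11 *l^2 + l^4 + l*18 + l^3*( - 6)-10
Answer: 3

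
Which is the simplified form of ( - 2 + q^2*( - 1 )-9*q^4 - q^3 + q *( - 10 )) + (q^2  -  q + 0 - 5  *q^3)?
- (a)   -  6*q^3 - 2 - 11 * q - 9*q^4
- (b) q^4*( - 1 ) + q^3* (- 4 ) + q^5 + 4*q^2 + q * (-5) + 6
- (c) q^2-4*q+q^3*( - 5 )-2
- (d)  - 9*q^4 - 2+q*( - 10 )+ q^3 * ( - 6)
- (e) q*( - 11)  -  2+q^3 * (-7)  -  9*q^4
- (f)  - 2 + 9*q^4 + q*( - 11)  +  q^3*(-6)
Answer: a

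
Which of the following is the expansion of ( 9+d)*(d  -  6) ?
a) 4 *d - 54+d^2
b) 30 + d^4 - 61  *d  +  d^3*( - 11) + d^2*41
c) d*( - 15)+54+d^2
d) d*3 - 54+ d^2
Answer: d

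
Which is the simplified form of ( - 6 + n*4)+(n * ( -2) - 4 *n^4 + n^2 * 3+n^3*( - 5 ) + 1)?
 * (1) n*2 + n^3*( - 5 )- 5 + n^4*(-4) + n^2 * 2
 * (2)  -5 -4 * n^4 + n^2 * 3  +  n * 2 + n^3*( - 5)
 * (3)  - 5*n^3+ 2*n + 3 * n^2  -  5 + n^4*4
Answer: 2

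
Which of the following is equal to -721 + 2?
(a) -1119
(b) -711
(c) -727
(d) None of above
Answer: d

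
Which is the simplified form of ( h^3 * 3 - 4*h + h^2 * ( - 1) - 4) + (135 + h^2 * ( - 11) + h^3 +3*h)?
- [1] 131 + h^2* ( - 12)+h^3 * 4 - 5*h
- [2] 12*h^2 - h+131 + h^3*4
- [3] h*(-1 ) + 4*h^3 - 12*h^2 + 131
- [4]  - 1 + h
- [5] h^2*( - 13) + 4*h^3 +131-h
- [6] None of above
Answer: 3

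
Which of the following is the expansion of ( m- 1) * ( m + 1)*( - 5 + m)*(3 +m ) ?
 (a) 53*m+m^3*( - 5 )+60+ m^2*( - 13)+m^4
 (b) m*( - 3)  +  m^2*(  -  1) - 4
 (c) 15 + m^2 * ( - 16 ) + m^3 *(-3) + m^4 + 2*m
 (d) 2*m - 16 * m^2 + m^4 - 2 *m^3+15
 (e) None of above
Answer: d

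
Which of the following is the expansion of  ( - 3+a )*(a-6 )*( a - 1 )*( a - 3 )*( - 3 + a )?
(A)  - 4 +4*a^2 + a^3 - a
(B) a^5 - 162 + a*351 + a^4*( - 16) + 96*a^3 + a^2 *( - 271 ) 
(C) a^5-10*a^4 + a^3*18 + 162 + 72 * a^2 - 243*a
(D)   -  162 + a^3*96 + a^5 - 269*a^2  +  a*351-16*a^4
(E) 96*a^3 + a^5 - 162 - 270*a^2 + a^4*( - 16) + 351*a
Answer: E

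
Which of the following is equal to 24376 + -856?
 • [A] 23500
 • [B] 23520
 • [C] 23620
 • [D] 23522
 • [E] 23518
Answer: B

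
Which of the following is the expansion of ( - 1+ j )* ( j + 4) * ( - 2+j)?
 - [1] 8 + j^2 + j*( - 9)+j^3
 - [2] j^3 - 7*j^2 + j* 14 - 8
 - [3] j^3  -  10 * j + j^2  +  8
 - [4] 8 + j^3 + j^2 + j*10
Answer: 3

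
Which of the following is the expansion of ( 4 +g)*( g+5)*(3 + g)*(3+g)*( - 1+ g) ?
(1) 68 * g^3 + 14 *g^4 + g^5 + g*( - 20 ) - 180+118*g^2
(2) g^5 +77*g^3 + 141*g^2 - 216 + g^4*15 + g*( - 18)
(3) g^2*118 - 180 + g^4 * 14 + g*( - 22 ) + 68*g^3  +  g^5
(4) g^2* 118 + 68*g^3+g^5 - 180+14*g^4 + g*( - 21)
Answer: 4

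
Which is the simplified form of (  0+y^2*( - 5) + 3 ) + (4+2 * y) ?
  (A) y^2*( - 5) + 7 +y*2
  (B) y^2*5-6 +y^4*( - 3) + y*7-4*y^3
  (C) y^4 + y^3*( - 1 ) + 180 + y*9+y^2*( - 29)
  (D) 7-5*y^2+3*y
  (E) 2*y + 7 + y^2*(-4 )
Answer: A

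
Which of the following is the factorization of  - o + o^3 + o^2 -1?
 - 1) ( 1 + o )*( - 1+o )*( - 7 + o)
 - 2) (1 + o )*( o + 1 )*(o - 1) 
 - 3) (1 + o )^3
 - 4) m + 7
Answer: 2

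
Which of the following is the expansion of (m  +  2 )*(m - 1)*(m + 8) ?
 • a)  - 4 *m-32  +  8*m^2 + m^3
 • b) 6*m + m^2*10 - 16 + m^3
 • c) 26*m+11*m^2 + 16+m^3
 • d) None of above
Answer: d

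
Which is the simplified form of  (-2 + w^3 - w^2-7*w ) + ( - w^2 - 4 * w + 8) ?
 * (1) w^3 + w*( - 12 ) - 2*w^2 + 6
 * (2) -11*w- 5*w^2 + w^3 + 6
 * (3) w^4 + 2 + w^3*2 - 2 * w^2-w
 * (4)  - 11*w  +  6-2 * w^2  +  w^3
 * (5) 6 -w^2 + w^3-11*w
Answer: 4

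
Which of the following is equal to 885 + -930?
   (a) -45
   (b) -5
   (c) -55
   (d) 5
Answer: a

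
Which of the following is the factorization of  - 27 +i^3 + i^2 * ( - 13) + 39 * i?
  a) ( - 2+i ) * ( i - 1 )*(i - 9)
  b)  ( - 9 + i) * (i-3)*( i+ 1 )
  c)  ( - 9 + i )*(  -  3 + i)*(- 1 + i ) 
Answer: c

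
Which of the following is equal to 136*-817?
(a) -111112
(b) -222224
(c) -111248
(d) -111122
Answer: a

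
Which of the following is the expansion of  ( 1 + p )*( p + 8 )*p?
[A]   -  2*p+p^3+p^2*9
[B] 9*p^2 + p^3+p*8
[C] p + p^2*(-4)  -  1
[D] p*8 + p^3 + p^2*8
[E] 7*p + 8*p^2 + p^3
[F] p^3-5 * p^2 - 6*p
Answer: B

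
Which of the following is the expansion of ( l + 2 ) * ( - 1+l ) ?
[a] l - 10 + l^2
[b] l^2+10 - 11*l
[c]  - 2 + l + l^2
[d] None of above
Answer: c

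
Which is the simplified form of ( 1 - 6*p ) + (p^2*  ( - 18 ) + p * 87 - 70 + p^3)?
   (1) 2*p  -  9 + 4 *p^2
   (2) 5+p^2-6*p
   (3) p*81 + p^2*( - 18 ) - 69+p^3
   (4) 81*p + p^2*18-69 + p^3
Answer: 3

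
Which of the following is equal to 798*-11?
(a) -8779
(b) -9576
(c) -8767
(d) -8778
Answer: d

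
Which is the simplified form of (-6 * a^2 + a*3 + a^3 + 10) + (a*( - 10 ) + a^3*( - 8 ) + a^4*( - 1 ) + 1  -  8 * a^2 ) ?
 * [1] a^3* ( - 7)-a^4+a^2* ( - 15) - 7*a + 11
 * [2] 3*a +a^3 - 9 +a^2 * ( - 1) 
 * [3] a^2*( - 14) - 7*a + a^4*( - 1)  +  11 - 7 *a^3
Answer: 3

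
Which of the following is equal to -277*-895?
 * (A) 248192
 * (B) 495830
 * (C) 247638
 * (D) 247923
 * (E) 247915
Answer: E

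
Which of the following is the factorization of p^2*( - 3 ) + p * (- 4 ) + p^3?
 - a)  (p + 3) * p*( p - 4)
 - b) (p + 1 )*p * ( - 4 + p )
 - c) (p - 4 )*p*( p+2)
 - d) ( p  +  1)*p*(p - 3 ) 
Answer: b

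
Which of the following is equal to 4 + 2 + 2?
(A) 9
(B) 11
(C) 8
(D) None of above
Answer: C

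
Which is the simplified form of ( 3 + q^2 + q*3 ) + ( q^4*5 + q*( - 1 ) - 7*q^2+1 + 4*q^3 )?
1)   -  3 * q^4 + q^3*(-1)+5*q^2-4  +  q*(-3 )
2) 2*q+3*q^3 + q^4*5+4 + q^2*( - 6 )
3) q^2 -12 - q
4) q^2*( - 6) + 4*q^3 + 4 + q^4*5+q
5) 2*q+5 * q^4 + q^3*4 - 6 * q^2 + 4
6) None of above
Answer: 5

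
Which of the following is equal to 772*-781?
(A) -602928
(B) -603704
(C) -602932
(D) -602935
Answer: C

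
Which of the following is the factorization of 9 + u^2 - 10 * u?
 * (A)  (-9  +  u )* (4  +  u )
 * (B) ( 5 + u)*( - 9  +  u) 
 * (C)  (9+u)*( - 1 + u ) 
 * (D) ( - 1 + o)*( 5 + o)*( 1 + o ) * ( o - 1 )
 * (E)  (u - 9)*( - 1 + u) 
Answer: E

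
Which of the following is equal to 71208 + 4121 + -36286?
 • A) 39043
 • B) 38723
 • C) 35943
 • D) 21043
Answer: A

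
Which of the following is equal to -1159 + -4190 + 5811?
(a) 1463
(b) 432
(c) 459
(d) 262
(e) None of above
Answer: e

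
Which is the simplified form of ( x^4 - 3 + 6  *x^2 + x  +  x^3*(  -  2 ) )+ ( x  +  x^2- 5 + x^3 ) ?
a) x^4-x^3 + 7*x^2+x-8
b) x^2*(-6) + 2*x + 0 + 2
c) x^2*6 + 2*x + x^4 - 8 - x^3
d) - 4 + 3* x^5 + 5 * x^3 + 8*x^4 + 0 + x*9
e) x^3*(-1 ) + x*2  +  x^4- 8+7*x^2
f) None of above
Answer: e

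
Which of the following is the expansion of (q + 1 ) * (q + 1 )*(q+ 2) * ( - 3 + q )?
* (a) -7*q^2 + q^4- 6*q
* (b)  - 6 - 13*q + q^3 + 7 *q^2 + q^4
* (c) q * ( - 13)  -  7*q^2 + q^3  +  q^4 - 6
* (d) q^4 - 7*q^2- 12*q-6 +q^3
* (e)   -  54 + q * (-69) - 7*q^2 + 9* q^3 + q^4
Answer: c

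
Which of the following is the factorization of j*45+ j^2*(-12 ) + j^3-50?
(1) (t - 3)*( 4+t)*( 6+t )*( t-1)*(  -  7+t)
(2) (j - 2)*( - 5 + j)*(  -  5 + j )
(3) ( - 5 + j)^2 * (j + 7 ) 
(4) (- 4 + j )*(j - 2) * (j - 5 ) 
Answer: 2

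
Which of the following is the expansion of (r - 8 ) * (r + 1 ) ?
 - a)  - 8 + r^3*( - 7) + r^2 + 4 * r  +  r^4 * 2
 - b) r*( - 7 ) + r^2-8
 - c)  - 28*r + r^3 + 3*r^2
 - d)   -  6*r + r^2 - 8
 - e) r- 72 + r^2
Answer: b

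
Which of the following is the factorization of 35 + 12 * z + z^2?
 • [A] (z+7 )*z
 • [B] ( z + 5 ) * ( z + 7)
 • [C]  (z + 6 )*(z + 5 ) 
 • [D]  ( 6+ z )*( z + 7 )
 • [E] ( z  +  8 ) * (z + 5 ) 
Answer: B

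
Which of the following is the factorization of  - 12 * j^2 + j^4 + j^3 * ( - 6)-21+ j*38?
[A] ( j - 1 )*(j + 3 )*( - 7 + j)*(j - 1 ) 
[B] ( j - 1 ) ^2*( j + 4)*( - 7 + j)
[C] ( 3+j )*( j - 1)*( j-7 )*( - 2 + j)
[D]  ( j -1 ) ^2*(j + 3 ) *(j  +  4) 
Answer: A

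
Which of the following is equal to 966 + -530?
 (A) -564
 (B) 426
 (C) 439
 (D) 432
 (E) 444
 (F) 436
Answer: F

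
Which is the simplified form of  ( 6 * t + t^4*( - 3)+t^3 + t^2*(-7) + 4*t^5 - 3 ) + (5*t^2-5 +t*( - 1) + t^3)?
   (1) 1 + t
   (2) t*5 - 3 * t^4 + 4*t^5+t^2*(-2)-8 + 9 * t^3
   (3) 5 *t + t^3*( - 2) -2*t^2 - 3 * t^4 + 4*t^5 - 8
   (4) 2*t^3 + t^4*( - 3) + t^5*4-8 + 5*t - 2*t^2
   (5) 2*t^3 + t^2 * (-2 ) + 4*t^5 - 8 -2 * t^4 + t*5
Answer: 4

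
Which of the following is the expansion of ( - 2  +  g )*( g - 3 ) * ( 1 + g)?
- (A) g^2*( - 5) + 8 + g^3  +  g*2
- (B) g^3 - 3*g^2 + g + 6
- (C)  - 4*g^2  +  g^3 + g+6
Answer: C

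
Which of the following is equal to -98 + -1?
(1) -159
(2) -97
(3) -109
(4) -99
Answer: 4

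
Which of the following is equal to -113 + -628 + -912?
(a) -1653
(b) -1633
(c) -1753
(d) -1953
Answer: a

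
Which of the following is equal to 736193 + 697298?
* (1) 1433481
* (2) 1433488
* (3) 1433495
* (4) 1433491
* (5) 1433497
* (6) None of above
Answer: 4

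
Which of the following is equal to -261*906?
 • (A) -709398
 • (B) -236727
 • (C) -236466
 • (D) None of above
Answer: C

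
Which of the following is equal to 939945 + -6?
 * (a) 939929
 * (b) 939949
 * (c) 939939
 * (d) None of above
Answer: c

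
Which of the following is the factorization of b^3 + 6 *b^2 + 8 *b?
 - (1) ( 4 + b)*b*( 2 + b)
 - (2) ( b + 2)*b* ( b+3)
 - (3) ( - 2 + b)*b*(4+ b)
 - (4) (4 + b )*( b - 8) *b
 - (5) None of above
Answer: 1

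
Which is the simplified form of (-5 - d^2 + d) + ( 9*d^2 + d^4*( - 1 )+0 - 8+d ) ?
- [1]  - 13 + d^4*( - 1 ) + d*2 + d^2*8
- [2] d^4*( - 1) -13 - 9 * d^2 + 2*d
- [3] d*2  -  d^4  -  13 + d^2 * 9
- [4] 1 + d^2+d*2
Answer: 1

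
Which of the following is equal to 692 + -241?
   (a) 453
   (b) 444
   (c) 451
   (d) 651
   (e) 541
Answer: c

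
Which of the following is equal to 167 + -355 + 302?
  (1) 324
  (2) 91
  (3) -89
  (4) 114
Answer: 4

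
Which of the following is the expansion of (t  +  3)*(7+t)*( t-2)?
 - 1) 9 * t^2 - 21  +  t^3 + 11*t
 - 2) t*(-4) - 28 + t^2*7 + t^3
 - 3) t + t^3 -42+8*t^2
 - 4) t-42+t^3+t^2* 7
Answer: 3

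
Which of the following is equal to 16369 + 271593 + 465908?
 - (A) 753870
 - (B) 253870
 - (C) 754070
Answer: A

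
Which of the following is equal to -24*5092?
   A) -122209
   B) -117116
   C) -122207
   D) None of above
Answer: D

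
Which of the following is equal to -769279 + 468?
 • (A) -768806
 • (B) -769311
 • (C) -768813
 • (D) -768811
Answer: D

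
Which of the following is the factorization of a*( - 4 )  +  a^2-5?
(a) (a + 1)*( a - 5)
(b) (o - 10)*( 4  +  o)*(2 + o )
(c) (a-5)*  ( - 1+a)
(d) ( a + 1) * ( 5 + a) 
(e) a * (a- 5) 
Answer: a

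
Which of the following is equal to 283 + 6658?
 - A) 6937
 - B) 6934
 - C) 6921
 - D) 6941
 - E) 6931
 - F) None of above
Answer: D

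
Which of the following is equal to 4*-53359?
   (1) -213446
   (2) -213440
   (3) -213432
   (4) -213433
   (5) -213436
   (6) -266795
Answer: 5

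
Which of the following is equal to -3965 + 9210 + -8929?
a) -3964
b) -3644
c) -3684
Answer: c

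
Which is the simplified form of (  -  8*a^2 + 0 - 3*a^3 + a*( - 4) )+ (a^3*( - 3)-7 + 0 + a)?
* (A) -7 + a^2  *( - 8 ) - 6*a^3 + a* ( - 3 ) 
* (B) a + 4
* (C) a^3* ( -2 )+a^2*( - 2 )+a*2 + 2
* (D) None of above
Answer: A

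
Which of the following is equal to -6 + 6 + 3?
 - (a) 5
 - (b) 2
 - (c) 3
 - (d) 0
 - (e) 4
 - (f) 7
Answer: c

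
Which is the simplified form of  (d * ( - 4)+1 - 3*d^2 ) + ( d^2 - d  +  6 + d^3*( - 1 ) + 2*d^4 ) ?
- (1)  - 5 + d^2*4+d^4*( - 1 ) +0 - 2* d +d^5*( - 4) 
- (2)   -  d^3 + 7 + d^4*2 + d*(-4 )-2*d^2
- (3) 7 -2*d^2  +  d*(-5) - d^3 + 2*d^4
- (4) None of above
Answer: 3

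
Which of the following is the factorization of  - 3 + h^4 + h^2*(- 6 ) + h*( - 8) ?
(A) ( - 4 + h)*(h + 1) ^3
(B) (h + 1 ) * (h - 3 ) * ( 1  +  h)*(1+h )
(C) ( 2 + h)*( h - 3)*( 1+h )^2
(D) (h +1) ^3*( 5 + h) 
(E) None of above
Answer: B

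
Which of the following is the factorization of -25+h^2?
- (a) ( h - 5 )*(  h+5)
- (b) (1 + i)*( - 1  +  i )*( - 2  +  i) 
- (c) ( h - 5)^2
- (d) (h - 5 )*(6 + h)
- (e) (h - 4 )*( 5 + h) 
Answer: a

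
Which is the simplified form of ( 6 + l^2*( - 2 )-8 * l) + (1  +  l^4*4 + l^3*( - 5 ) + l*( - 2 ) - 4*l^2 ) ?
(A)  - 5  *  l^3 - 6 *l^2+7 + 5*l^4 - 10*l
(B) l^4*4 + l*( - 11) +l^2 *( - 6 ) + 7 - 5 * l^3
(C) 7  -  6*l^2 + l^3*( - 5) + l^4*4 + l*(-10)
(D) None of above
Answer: C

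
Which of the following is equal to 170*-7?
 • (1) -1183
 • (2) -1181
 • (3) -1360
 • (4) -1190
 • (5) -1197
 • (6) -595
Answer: 4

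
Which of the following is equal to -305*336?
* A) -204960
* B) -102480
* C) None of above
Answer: B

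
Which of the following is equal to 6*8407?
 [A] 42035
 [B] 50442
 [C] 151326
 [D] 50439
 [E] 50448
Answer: B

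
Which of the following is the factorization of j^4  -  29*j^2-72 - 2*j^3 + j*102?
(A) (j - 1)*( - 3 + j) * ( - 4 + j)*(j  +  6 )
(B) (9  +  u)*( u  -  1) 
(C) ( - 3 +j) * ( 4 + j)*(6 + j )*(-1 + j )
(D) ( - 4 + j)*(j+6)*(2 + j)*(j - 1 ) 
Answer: A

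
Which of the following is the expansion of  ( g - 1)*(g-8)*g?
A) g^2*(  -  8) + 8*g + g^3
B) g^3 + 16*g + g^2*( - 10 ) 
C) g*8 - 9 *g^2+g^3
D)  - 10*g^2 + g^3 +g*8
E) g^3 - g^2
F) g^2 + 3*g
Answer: C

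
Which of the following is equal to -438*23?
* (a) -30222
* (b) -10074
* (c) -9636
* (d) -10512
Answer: b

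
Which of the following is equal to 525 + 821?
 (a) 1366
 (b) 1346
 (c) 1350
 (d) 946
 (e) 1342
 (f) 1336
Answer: b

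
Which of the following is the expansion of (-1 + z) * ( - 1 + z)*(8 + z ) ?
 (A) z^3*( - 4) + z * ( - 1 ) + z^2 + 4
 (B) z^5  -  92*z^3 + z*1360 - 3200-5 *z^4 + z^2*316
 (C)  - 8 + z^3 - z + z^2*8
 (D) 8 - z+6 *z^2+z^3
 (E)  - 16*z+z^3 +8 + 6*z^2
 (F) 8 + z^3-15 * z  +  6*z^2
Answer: F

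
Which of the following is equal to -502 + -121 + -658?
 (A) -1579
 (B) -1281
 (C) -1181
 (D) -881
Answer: B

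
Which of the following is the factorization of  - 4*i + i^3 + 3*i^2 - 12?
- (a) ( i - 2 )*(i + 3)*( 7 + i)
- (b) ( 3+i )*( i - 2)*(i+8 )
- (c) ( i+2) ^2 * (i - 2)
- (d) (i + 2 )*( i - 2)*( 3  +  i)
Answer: d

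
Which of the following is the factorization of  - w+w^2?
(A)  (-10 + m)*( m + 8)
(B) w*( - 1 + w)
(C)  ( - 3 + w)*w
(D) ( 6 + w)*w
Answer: B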